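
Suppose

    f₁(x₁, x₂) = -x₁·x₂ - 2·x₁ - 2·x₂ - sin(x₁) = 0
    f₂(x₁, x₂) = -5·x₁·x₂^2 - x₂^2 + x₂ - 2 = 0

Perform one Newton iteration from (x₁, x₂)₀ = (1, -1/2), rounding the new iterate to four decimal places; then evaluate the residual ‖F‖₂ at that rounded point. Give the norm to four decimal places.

2.2906

At (1, -1/2): F = (-1.341471, -4.0000).
Jacobian J = [[-x₂ - cos(x₁) - 2, -x₁ - 2], [-5·x₂^2, -10·x₁·x₂ - 2·x₂ + 1]].
At the point, J = [[-2.040302, -3.0000], [-1.2500, 7.0000]] (det J = -18.032116).
Solving J·Δ = −F gives Δ = (-1.1862, 0.3596).
Then the next iterate is (x₁, x₂)₁ = (-0.1862, -0.1404).
Re-evaluating at (-0.1862, -0.1404): F = (0.812183, -2.141760), so ‖F‖₂ = 2.2906.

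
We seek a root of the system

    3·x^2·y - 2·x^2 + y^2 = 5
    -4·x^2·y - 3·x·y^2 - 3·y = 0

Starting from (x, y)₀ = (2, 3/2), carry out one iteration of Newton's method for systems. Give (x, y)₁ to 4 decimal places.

(-1.9644, 3.6596)

At (2, 3/2): F = (7.2500, -42.0000).
Jacobian J = [[6·x·y - 4·x, 3·x^2 + 2·y], [-8·x·y - 3·y^2, -4·x^2 - 6·x·y - 3]].
At the point, J = [[10.0000, 15.0000], [-30.7500, -37.0000]] (det J = 91.2500).
Solving J·Δ = −F gives Δ = (-3.9644, 2.1596).
Then the next iterate is (x, y)₁ = (-1.9644, 3.6596).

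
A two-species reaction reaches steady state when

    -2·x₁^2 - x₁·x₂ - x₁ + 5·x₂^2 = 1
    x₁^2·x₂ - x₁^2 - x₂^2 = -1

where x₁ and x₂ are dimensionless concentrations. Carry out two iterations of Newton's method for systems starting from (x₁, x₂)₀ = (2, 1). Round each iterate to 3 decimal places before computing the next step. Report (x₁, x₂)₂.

At (2, 1): F = (-8.000, 0.000).
Jacobian J = [[-4·x₁ - x₂ - 1, -x₁ + 10·x₂], [2·x₁·x₂ - 2·x₁, x₁^2 - 2·x₂]].
At the point, J = [[-10.000, 8.000], [0.000, 2.000]] (det J = -20.000).
Solving J·Δ = −F gives Δ = (-0.800, 0.000).
Then the next iterate is (x₁, x₂)₁ = (1.200, 1.000).
Round to (1.200, 1.000) and repeat: F = (-1.280, 0.000), J = [[-6.800, 8.800], [0.000, -0.560]].
Δ = (-0.188, 0.000), so (x₁, x₂)₂ = (1.012, 1.000).

(1.012, 1.000)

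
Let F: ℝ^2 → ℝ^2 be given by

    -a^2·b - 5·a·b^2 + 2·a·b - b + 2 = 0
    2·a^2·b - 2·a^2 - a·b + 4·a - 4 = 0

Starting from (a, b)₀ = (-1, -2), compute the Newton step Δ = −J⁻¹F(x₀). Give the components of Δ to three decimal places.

(0.845, 0.264)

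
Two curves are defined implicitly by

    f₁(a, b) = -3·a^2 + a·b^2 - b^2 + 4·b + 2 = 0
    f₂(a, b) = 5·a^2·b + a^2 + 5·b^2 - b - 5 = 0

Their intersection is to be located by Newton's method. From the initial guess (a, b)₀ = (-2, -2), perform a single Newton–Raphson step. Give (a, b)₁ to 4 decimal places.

At (-2, -2): F = (-30.0000, -19.0000).
Jacobian J = [[-6·a + b^2, 2·a·b - 2·b + 4], [10·a·b + 2·a, 5·a^2 + 10·b - 1]].
At the point, J = [[16.0000, 16.0000], [36.0000, -1.0000]] (det J = -592.0000).
Solving J·Δ = −F gives Δ = (0.5642, 1.3108).
Then the next iterate is (a, b)₁ = (-1.4358, -0.6892).

(-1.4358, -0.6892)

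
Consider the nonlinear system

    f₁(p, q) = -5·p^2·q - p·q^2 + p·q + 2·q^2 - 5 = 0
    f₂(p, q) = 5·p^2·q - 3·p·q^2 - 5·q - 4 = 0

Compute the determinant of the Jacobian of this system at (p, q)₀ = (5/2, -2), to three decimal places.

816.500

J = [[-10·p·q - q^2 + q, -5·p^2 - 2·p·q + p + 4·q], [10·p·q - 3·q^2, 5·p^2 - 6·p·q - 5]].
At the point, J = [[44.000, -26.750], [-62.000, 56.250]].
det J = 816.500.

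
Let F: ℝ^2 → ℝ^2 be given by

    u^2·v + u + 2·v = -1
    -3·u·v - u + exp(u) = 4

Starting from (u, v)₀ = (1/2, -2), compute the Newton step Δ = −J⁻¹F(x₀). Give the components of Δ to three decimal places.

(0.309, 1.471)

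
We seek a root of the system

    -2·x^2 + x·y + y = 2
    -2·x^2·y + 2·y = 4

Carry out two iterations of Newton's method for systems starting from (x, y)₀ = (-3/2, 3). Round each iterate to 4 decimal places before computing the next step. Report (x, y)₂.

(-0.1971, 0.8489)

At (-3/2, 3): F = (-8.0000, -11.5000).
Jacobian J = [[-4·x + y, x + 1], [-4·x·y, -2·x^2 + 2]].
At the point, J = [[9.0000, -0.5000], [18.0000, -2.5000]] (det J = -13.5000).
Solving J·Δ = −F gives Δ = (1.0556, 3.0000).
Then the next iterate is (x, y)₁ = (-0.4444, 6.0000).
Round to (-0.4444, 6.0000) and repeat: F = (0.938617, 5.630104), J = [[7.7776, 0.5556], [10.6656, 1.605017]].
Δ = (0.2473, -5.1511), so (x, y)₂ = (-0.1971, 0.8489).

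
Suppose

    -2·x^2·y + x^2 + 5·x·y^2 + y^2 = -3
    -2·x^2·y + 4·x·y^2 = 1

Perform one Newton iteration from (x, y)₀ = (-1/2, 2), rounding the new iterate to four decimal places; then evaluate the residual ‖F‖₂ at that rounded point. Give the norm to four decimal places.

At (-1/2, 2): F = (-3.7500, -10.0000).
Jacobian J = [[-4·x·y + 2·x + 5·y^2, -2·x^2 + 10·x·y + 2·y], [-4·x·y + 4·y^2, -2·x^2 + 8·x·y]].
At the point, J = [[23.0000, -6.5000], [20.0000, -8.5000]] (det J = -65.5000).
Solving J·Δ = −F gives Δ = (-0.5057, -2.3664).
Then the next iterate is (x, y)₁ = (-1.0057, -0.3664).
Re-evaluating at (-1.0057, -0.3664): F = (4.211788, -0.798879), so ‖F‖₂ = 4.2869.

4.2869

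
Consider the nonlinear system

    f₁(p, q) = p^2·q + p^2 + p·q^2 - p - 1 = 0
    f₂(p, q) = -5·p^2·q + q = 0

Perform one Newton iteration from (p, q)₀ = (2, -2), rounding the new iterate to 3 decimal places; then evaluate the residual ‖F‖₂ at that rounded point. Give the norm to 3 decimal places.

At (2, -2): F = (1.000, 38.000).
Jacobian J = [[2·p·q + 2·p + q^2 - 1, p^2 + 2·p·q], [-10·p·q, -5·p^2 + 1]].
At the point, J = [[-1.000, -4.000], [40.000, -19.000]] (det J = 179.000).
Solving J·Δ = −F gives Δ = (-0.743, 0.436).
Then the next iterate is (p, q)₁ = (1.257, -1.564).
Re-evaluating at (1.257, -1.564): F = (-0.07340, 10.79198), so ‖F‖₂ = 10.792.

10.792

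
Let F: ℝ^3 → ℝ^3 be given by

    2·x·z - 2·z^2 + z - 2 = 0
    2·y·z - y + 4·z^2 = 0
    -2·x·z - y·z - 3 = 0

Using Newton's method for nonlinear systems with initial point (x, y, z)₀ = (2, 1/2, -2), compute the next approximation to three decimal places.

(8.180, -7.120, 1.440)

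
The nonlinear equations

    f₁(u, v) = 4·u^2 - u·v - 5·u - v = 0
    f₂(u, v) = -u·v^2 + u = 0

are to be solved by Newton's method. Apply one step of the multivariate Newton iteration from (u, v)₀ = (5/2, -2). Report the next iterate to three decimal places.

At (5/2, -2): F = (19.500, -7.500).
Jacobian J = [[8·u - v - 5, -u - 1], [-v^2 + 1, -2·u·v]].
At the point, J = [[17.000, -3.500], [-3.000, 10.000]] (det J = 159.500).
Solving J·Δ = −F gives Δ = (-1.058, 0.433).
Then the next iterate is (u, v)₁ = (1.442, -1.567).

(1.442, -1.567)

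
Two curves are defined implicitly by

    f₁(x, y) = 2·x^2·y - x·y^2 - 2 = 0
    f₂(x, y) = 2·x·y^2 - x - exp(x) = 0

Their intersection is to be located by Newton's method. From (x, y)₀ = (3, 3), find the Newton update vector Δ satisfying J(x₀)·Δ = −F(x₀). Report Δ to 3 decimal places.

(-0.926, -0.938)

At (3, 3): F = (25.000, 30.91446).
Jacobian J = [[4·x·y - y^2, 2·x^2 - 2·x·y], [2·y^2 - exp(x) - 1, 4·x·y]].
At the point, J = [[27.000, 0.000], [-3.08554, 36.000]] (det J = 972.000).
Solving J·Δ = −F gives Δ = (-0.926, -0.938).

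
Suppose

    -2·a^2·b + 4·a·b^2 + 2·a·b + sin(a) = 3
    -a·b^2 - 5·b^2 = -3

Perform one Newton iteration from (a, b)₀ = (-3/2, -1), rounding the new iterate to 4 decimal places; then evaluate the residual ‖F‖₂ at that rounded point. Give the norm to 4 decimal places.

1.1066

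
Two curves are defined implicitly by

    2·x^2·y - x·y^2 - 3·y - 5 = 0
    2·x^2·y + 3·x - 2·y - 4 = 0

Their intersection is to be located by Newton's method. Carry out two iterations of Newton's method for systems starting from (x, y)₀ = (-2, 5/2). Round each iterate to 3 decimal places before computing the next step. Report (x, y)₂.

(-0.217, 1.244)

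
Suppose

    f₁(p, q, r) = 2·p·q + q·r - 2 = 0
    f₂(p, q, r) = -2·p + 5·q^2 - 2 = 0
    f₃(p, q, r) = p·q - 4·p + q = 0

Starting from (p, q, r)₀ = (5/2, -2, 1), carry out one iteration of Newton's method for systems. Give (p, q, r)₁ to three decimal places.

At (5/2, -2, 1): F = (-14.000, 13.000, -17.000).
Jacobian J = [[2·q, 2·p + r, q], [-2, 10·q, 0], [q - 4, p + 1, 0]].
At the point, J = [[-4.000, 6.000, -2.000], [-2.000, -20.000, 0.000], [-6.000, 3.500, 0.000]] (det J = 254.000).
Solving J·Δ = −F gives Δ = (-2.319, 0.882, 0.283).
Then the next iterate is (p, q, r)₁ = (0.181, -1.118, 1.283).

(0.181, -1.118, 1.283)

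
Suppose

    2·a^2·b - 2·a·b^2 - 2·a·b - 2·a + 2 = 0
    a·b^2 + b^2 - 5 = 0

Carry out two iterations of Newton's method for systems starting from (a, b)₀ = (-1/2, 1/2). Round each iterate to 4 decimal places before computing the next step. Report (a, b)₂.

(3.0561, 4.9376)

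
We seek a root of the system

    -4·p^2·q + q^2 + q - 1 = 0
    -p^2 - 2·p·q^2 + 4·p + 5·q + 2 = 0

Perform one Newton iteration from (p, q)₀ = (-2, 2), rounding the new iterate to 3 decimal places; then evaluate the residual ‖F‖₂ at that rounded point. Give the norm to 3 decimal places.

9.517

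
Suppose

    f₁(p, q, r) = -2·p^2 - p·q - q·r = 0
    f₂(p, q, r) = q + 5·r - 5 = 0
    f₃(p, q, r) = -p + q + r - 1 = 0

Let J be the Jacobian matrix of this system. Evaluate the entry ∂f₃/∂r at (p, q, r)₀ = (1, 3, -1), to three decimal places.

∂f₃/∂r = 1.
At (1, 3, -1) this is 1.000.

1.000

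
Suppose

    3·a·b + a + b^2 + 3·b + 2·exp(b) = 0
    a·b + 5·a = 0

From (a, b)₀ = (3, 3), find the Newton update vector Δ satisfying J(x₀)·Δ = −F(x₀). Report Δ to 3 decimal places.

(-2.599, -1.069)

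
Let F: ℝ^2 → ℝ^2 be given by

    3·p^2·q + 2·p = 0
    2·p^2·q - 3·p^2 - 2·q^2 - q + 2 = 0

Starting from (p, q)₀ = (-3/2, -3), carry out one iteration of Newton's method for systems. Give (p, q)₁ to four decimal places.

(-0.9913, -1.7409)

At (-3/2, -3): F = (-23.2500, -33.2500).
Jacobian J = [[6·p·q + 2, 3·p^2], [4·p·q - 6·p, 2·p^2 - 4·q - 1]].
At the point, J = [[29.0000, 6.7500], [27.0000, 15.5000]] (det J = 267.2500).
Solving J·Δ = −F gives Δ = (0.5087, 1.2591).
Then the next iterate is (p, q)₁ = (-0.9913, -1.7409).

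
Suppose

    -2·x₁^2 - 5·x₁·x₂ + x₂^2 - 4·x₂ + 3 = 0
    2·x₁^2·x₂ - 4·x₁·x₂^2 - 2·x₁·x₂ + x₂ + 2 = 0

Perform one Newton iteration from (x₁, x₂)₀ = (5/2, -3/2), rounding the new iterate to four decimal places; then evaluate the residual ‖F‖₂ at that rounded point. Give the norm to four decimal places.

At (5/2, -3/2): F = (17.5000, -33.2500).
Jacobian J = [[-4·x₁ - 5·x₂, -5·x₁ + 2·x₂ - 4], [4·x₁·x₂ - 4·x₂^2 - 2·x₂, 2·x₁^2 - 8·x₁·x₂ - 2·x₁ + 1]].
At the point, J = [[-2.5000, -19.5000], [-21.0000, 38.5000]] (det J = -505.7500).
Solving J·Δ = −F gives Δ = (0.0502, 0.8910).
Then the next iterate is (x₁, x₂)₁ = (2.5502, -0.6090).
Re-evaluating at (2.5502, -0.6090): F = (0.565200, -7.207427), so ‖F‖₂ = 7.2296.

7.2296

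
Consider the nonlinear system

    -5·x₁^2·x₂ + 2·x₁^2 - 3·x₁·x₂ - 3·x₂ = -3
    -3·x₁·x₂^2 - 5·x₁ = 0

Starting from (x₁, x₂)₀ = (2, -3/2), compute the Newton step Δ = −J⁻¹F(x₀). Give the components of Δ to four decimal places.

At (2, -3/2): F = (54.5000, -23.5000).
Jacobian J = [[-10·x₁·x₂ + 4·x₁ - 3·x₂, -5·x₁^2 - 3·x₁ - 3], [-3·x₂^2 - 5, -6·x₁·x₂]].
At the point, J = [[42.5000, -29.0000], [-11.7500, 18.0000]] (det J = 424.2500).
Solving J·Δ = −F gives Δ = (-0.7060, 0.8447).

(-0.7060, 0.8447)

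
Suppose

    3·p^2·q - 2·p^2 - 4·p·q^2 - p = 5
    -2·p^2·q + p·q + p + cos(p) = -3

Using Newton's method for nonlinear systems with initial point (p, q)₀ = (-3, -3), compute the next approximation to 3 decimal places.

(-1.857, -2.108)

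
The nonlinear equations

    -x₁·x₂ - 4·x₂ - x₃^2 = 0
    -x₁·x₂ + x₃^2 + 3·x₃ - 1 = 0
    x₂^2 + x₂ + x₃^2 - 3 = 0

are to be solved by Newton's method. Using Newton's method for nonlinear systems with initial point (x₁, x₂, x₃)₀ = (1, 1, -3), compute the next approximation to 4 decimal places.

At (1, 1, -3): F = (-14.0000, -2.0000, 8.0000).
Jacobian J = [[-x₂, -x₁ - 4, -2·x₃], [-x₂, -x₁, 2·x₃ + 3], [0, 2·x₂ + 1, 2·x₃]].
At the point, J = [[-1.0000, -5.0000, 6.0000], [-1.0000, -1.0000, -3.0000], [0.0000, 3.0000, -6.0000]] (det J = -3.0000).
Solving J·Δ = −F gives Δ = (-6.0000, 0.0000, 1.3333).
Then the next iterate is (x₁, x₂, x₃)₁ = (-5.0000, 1.0000, -1.6667).

(-5.0000, 1.0000, -1.6667)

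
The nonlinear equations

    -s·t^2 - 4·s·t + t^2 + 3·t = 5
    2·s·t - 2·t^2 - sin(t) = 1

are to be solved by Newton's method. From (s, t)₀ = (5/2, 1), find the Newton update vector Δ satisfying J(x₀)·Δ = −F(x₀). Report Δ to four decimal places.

At (5/2, 1): F = (-13.5000, 1.158529).
Jacobian J = [[-t^2 - 4·t, -2·s·t - 4·s + 2·t + 3], [2·t, 2·s - 4·t - cos(t)]].
At the point, J = [[-5.0000, -10.0000], [2.0000, 0.459698]] (det J = 17.701512).
Solving J·Δ = −F gives Δ = (-0.3039, -1.1981).

(-0.3039, -1.1981)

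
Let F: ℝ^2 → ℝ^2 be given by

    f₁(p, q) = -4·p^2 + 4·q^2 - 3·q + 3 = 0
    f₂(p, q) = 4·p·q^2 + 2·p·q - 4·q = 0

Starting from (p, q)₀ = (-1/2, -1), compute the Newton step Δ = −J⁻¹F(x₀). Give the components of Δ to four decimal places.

At (-1/2, -1): F = (9.0000, 3.0000).
Jacobian J = [[-8·p, 8·q - 3], [4·q^2 + 2·q, 8·p·q + 2·p - 4]].
At the point, J = [[4.0000, -11.0000], [2.0000, -1.0000]] (det J = 18.0000).
Solving J·Δ = −F gives Δ = (-1.3333, 0.3333).

(-1.3333, 0.3333)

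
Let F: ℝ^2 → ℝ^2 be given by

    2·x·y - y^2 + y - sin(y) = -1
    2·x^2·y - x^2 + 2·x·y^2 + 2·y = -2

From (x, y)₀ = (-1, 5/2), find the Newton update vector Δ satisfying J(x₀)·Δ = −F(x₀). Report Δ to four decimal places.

(6.4030, 4.5522)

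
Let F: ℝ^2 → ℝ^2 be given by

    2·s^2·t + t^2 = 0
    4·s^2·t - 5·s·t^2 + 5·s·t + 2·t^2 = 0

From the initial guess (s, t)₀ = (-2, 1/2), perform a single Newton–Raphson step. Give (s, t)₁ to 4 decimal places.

(0.0000, 0.9167)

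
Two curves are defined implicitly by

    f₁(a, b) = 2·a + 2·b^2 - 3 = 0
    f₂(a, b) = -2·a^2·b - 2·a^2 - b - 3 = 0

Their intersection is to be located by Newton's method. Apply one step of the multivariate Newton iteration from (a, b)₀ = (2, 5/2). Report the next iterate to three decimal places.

At (2, 5/2): F = (13.500, -33.500).
Jacobian J = [[2, 4·b], [-4·a·b - 4·a, -2·a^2 - 1]].
At the point, J = [[2.000, 10.000], [-28.000, -9.000]] (det J = 262.000).
Solving J·Δ = −F gives Δ = (-0.815, -1.187).
Then the next iterate is (a, b)₁ = (1.185, 1.313).

(1.185, 1.313)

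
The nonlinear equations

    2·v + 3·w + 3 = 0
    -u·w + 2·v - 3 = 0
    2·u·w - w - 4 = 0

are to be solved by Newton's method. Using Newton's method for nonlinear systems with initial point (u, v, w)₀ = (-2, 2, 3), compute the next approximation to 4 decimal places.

(-3.2381, 1.9286, -2.2857)

At (-2, 2, 3): F = (16.0000, 7.0000, -19.0000).
Jacobian J = [[0, 2, 3], [-w, 2, -u], [2·w, 0, 2·u - 1]].
At the point, J = [[0.0000, 2.0000, 3.0000], [-3.0000, 2.0000, 2.0000], [6.0000, 0.0000, -5.0000]] (det J = -42.0000).
Solving J·Δ = −F gives Δ = (-1.2381, -0.0714, -5.2857).
Then the next iterate is (u, v, w)₁ = (-3.2381, 1.9286, -2.2857).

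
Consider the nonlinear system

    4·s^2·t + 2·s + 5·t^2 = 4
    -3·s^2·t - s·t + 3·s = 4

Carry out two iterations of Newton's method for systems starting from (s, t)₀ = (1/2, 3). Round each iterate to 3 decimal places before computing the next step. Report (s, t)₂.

At (1/2, 3): F = (45.000, -6.250).
Jacobian J = [[8·s·t + 2, 4·s^2 + 10·t], [-6·s·t - t + 3, -3·s^2 - s]].
At the point, J = [[14.000, 31.000], [-9.000, -1.250]] (det J = 261.500).
Solving J·Δ = −F gives Δ = (-0.526, -1.214).
Then the next iterate is (s, t)₁ = (-0.026, 1.786).
Round to (-0.026, 1.786) and repeat: F = (11.90181, -4.03519), J = [[1.62851, 17.86270], [1.49262, 0.02397]].
Δ = (2.718, -0.914), so (s, t)₂ = (2.692, 0.872).

(2.692, 0.872)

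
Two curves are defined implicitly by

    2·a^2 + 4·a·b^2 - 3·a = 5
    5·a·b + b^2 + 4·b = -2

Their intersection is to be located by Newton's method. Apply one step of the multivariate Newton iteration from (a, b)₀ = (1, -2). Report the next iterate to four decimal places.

(-0.8933, -3.3867)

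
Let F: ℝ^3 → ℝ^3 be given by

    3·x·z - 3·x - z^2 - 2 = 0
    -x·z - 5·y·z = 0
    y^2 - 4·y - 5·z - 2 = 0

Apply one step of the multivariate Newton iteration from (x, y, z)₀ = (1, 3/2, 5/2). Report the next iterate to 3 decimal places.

At (1, 3/2, 5/2): F = (-3.750, -21.250, -18.250).
Jacobian J = [[3·z - 3, 0, 3·x - 2·z], [-z, -5·z, -x - 5·y], [0, 2·y - 4, -5]].
At the point, J = [[4.500, 0.000, -2.000], [-2.500, -12.500, -8.500], [0.000, -1.000, -5.000]] (det J = 238.000).
Solving J·Δ = −F gives Δ = (-0.888, 1.111, -3.872).
Then the next iterate is (x, y, z)₁ = (0.112, 2.611, -1.372).

(0.112, 2.611, -1.372)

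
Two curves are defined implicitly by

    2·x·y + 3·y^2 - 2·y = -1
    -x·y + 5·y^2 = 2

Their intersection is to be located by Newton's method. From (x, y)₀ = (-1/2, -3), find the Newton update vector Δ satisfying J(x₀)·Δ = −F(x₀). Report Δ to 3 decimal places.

At (-1/2, -3): F = (37.000, 41.500).
Jacobian J = [[2·y, 2·x + 6·y - 2], [-y, -x + 10·y]].
At the point, J = [[-6.000, -21.000], [3.000, -29.500]] (det J = 240.000).
Solving J·Δ = −F gives Δ = (0.917, 1.500).

(0.917, 1.500)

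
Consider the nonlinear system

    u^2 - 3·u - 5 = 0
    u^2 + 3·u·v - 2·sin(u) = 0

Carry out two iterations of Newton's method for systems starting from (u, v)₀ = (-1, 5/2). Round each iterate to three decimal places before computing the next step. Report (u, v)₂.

At (-1, 5/2): F = (-1.000, -4.81706).
Jacobian J = [[2·u - 3, 0], [2·u + 3·v - 2·cos(u), 3·u]].
At the point, J = [[-5.000, 0.000], [4.41940, -3.000]] (det J = 15.000).
Solving J·Δ = −F gives Δ = (-0.200, -1.900).
Then the next iterate is (u, v)₁ = (-1.200, 0.600).
Round to (-1.200, 0.600) and repeat: F = (0.040, 1.14408), J = [[-5.400, 0.000], [-1.32472, -3.600]].
Δ = (0.007, 0.315), so (u, v)₂ = (-1.193, 0.915).

(-1.193, 0.915)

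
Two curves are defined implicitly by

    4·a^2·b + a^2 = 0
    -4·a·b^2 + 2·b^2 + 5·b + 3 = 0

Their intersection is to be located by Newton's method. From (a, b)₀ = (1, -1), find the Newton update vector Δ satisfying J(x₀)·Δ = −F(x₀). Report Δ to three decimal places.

(-0.289, 0.316)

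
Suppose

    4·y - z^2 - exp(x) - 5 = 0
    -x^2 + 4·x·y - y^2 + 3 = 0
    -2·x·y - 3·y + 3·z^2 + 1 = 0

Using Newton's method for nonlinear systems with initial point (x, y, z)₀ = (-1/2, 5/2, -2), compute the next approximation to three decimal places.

(-0.167, 1.809, -1.357)

At (-1/2, 5/2, -2): F = (0.39347, -8.500, 8.000).
Jacobian J = [[-exp(x), 4, -2·z], [-2·x + 4·y, 4·x - 2·y, 0], [-2·y, -2·x - 3, 6·z]].
At the point, J = [[-0.60653, 4.000, 4.000], [11.000, -7.000, 0.000], [-5.000, -2.000, -12.000]] (det J = 249.05142).
Solving J·Δ = −F gives Δ = (0.333, -0.691, 0.643).
Then the next iterate is (x, y, z)₁ = (-0.167, 1.809, -1.357).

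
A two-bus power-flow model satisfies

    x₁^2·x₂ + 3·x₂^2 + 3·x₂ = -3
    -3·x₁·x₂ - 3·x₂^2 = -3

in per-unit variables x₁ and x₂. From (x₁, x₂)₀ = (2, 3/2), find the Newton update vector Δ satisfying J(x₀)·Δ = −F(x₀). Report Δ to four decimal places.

(-5.5417, 0.8125)

At (2, 3/2): F = (20.2500, -12.7500).
Jacobian J = [[2·x₁·x₂, x₁^2 + 6·x₂ + 3], [-3·x₂, -3·x₁ - 6·x₂]].
At the point, J = [[6.0000, 16.0000], [-4.5000, -15.0000]] (det J = -18.0000).
Solving J·Δ = −F gives Δ = (-5.5417, 0.8125).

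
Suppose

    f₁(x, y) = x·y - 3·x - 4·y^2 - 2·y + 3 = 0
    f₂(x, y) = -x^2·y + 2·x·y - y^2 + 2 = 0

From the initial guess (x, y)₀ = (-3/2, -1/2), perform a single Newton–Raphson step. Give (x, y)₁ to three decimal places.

(0.810, -0.829)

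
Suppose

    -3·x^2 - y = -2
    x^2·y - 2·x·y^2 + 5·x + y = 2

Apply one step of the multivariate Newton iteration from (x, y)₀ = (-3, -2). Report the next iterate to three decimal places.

At (-3, -2): F = (-23.000, -13.000).
Jacobian J = [[-6·x, -1], [2·x·y - 2·y^2 + 5, x^2 - 4·x·y + 1]].
At the point, J = [[18.000, -1.000], [9.000, -14.000]] (det J = -243.000).
Solving J·Δ = −F gives Δ = (1.272, -0.111).
Then the next iterate is (x, y)₁ = (-1.728, -2.111).

(-1.728, -2.111)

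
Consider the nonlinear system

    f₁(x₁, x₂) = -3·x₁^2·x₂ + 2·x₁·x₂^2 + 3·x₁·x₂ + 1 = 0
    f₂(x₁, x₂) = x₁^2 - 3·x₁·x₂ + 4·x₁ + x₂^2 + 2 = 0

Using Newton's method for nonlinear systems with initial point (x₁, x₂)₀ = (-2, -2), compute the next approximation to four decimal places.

(-1.3125, 0.9375)

At (-2, -2): F = (21.0000, -10.0000).
Jacobian J = [[-6·x₁·x₂ + 2·x₂^2 + 3·x₂, -3·x₁^2 + 4·x₁·x₂ + 3·x₁], [2·x₁ - 3·x₂ + 4, -3·x₁ + 2·x₂]].
At the point, J = [[-22.0000, -2.0000], [6.0000, 2.0000]] (det J = -32.0000).
Solving J·Δ = −F gives Δ = (0.6875, 2.9375).
Then the next iterate is (x₁, x₂)₁ = (-1.3125, 0.9375).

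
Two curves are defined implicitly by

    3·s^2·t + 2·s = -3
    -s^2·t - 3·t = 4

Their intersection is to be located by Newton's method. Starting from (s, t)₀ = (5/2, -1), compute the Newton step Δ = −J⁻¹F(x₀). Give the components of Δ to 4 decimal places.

(-0.0377, 0.5472)

At (5/2, -1): F = (-10.7500, 5.2500).
Jacobian J = [[6·s·t + 2, 3·s^2], [-2·s·t, -s^2 - 3]].
At the point, J = [[-13.0000, 18.7500], [5.0000, -9.2500]] (det J = 26.5000).
Solving J·Δ = −F gives Δ = (-0.0377, 0.5472).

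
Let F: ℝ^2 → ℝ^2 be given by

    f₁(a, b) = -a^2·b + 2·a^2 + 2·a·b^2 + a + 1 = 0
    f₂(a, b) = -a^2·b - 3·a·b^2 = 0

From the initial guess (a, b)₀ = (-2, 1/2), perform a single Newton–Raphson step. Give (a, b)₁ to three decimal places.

(-6.000, 3.250)

At (-2, 1/2): F = (4.000, -0.500).
Jacobian J = [[-2·a·b + 4·a + 2·b^2 + 1, -a^2 + 4·a·b], [-2·a·b - 3·b^2, -a^2 - 6·a·b]].
At the point, J = [[-4.500, -8.000], [1.250, 2.000]] (det J = 1.000).
Solving J·Δ = −F gives Δ = (-4.000, 2.750).
Then the next iterate is (a, b)₁ = (-6.000, 3.250).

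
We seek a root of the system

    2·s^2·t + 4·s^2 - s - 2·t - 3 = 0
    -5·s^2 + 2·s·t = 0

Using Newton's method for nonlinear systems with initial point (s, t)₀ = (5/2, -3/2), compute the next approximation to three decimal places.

At (5/2, -3/2): F = (3.750, -38.750).
Jacobian J = [[4·s·t + 8·s - 1, 2·s^2 - 2], [-10·s + 2·t, 2·s]].
At the point, J = [[4.000, 10.500], [-28.000, 5.000]] (det J = 314.000).
Solving J·Δ = −F gives Δ = (-1.355, 0.159).
Then the next iterate is (s, t)₁ = (1.145, -1.341).

(1.145, -1.341)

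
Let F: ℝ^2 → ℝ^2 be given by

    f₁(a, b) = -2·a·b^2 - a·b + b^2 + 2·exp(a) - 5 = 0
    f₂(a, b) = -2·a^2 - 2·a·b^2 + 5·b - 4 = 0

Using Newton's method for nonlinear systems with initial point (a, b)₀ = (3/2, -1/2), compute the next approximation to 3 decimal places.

(0.972, 0.540)

At (3/2, -1/2): F = (4.21338, -11.750).
Jacobian J = [[-2·b^2 - b + 2·exp(a), -4·a·b - a + 2·b], [-4·a - 2·b^2, -4·a·b + 5]].
At the point, J = [[8.96338, 0.500], [-6.500, 8.000]] (det J = 74.95703).
Solving J·Δ = −F gives Δ = (-0.528, 1.040).
Then the next iterate is (a, b)₁ = (0.972, 0.540).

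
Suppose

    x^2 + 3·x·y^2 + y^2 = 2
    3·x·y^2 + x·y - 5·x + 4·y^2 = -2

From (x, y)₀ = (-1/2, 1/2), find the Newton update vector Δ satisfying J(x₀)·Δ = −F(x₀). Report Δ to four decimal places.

(-0.5526, -3.4737)

At (-1/2, 1/2): F = (-1.8750, 4.8750).
Jacobian J = [[2·x + 3·y^2, 6·x·y + 2·y], [3·y^2 + y - 5, 6·x·y + x + 8·y]].
At the point, J = [[-0.2500, -0.5000], [-3.7500, 2.0000]] (det J = -2.3750).
Solving J·Δ = −F gives Δ = (-0.5526, -3.4737).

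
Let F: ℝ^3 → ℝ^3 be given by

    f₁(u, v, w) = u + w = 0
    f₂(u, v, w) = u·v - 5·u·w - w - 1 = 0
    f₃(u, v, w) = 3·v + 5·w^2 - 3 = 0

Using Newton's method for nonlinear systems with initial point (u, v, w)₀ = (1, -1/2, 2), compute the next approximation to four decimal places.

(-7.9231, -45.1538, 7.9231)

At (1, -1/2, 2): F = (3.0000, -13.5000, 15.5000).
Jacobian J = [[1, 0, 1], [v - 5·w, u, -5·u - 1], [0, 3, 10·w]].
At the point, J = [[1.0000, 0.0000, 1.0000], [-10.5000, 1.0000, -6.0000], [0.0000, 3.0000, 20.0000]] (det J = 6.5000).
Solving J·Δ = −F gives Δ = (-8.9231, -44.6538, 5.9231).
Then the next iterate is (u, v, w)₁ = (-7.9231, -45.1538, 7.9231).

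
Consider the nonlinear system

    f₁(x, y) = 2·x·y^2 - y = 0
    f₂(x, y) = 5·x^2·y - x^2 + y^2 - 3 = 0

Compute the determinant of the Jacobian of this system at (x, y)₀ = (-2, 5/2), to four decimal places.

-653.5000

J = [[2·y^2, 4·x·y - 1], [10·x·y - 2·x, 5·x^2 + 2·y]].
At the point, J = [[12.5000, -21.0000], [-46.0000, 25.0000]].
det J = -653.5000.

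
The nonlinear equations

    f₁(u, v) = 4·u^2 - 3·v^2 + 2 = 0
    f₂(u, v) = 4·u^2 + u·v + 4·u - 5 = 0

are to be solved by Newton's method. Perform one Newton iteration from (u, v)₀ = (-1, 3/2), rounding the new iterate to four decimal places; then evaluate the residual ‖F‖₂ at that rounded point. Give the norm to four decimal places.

56.8346

At (-1, 3/2): F = (-0.7500, -6.5000).
Jacobian J = [[8·u, -6·v], [8·u + v + 4, u]].
At the point, J = [[-8.0000, -9.0000], [-2.5000, -1.0000]] (det J = -14.5000).
Solving J·Δ = −F gives Δ = (-3.9828, 3.4569).
Then the next iterate is (u, v)₁ = (-4.9828, 4.9569).
Re-evaluating at (-4.9828, 4.9569): F = (27.600611, 49.682742), so ‖F‖₂ = 56.8346.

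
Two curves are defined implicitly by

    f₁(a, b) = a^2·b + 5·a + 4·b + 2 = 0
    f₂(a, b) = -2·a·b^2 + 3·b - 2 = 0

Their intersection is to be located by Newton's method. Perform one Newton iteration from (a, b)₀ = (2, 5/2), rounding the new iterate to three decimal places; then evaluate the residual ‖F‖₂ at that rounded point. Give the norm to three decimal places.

22.119

At (2, 5/2): F = (32.000, -19.500).
Jacobian J = [[2·a·b + 5, a^2 + 4], [-2·b^2, -4·a·b + 3]].
At the point, J = [[15.000, 8.000], [-12.500, -17.000]] (det J = -155.000).
Solving J·Δ = −F gives Δ = (-2.503, 0.694).
Then the next iterate is (a, b)₁ = (-0.503, 3.194).
Re-evaluating at (-0.503, 3.194): F = (13.06911, 17.84485), so ‖F‖₂ = 22.119.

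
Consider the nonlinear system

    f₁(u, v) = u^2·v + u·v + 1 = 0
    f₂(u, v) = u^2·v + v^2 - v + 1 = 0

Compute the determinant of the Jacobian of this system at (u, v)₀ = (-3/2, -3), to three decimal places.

-35.250

J = [[2·u·v + v, u^2 + u], [2·u·v, u^2 + 2·v - 1]].
At the point, J = [[6.000, 0.750], [9.000, -4.750]].
det J = -35.250.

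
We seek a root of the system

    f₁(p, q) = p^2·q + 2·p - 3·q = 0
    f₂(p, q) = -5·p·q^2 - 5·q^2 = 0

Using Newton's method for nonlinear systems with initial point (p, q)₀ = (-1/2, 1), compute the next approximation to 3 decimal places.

(0.133, -0.133)

At (-1/2, 1): F = (-3.750, -2.500).
Jacobian J = [[2·p·q + 2, p^2 - 3], [-5·q^2, -10·p·q - 10·q]].
At the point, J = [[1.000, -2.750], [-5.000, -5.000]] (det J = -18.750).
Solving J·Δ = −F gives Δ = (0.633, -1.133).
Then the next iterate is (p, q)₁ = (0.133, -0.133).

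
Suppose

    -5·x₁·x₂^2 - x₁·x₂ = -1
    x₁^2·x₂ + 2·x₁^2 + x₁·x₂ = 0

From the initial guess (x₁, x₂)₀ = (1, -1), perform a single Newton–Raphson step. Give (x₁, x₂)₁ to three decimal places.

(0.647, -0.824)

At (1, -1): F = (-3.000, 0.000).
Jacobian J = [[-5·x₂^2 - x₂, -10·x₁·x₂ - x₁], [2·x₁·x₂ + 4·x₁ + x₂, x₁^2 + x₁]].
At the point, J = [[-4.000, 9.000], [1.000, 2.000]] (det J = -17.000).
Solving J·Δ = −F gives Δ = (-0.353, 0.176).
Then the next iterate is (x₁, x₂)₁ = (0.647, -0.824).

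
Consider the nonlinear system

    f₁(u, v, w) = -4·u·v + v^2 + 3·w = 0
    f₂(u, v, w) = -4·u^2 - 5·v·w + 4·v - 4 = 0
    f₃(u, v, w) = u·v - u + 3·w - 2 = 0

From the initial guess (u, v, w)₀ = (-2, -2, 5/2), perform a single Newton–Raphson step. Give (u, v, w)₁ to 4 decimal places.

(-0.4257, -2.2195, 0.0946)

At (-2, -2, 5/2): F = (-4.5000, -3.0000, 11.5000).
Jacobian J = [[-4·v, -4·u + 2·v, 3], [-8·u, -5·w + 4, -5·v], [v - 1, u, 3]].
At the point, J = [[8.0000, 4.0000, 3.0000], [16.0000, -8.5000, 10.0000], [-3.0000, -2.0000, 3.0000]] (det J = -528.5000).
Solving J·Δ = −F gives Δ = (1.5743, -0.2195, -2.4054).
Then the next iterate is (u, v, w)₁ = (-0.4257, -2.2195, 0.0946).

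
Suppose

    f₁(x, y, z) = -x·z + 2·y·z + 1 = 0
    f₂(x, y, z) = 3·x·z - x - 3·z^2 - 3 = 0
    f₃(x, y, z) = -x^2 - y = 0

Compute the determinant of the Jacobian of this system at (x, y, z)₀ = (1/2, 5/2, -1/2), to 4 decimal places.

J = [[-z, 2·z, -x + 2·y], [3·z - 1, 0, 3·x - 6·z], [-2·x, -1, 0]].
At the point, J = [[0.5000, -1.0000, 4.5000], [-2.5000, 0.0000, 4.5000], [-1.0000, -1.0000, 0.0000]].
det J = 18.0000.

18.0000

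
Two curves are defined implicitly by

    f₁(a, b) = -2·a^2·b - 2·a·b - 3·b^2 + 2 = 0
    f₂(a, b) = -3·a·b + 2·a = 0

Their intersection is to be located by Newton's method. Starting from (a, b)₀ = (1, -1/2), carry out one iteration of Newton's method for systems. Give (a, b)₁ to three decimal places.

At (1, -1/2): F = (3.250, 3.500).
Jacobian J = [[-4·a·b - 2·b, -2·a^2 - 2·a - 6·b], [-3·b + 2, -3·a]].
At the point, J = [[3.000, -1.000], [3.500, -3.000]] (det J = -5.500).
Solving J·Δ = −F gives Δ = (-1.136, -0.159).
Then the next iterate is (a, b)₁ = (-0.136, -0.659).

(-0.136, -0.659)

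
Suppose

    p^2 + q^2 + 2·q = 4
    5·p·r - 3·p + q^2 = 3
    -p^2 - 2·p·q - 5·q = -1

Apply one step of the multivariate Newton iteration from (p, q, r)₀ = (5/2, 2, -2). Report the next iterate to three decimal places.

At (5/2, 2, -2): F = (10.250, -31.500, -25.250).
Jacobian J = [[2·p, 2·q + 2, 0], [5·r - 3, 2·q, 5·p], [-2·p - 2·q, -2·p - 5, 0]].
At the point, J = [[5.000, 6.000, 0.000], [-13.000, 4.000, 12.500], [-9.000, -10.000, 0.000]] (det J = -50.000).
Solving J·Δ = −F gives Δ = (-12.250, 8.500, -12.940).
Then the next iterate is (p, q, r)₁ = (-9.750, 10.500, -14.940).

(-9.750, 10.500, -14.940)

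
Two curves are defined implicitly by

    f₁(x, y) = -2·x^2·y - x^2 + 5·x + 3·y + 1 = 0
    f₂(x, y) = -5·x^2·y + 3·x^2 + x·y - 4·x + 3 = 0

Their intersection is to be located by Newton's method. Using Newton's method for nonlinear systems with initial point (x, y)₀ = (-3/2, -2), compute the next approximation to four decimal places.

At (-3/2, -2): F = (-5.7500, 41.2500).
Jacobian J = [[-4·x·y - 2·x + 5, -2·x^2 + 3], [-10·x·y + 6·x + y - 4, -5·x^2 + x]].
At the point, J = [[-4.0000, -1.5000], [-45.0000, -12.7500]] (det J = -16.5000).
Solving J·Δ = −F gives Δ = (8.1932, -25.6818).
Then the next iterate is (x, y)₁ = (6.6932, -27.6818).

(6.6932, -27.6818)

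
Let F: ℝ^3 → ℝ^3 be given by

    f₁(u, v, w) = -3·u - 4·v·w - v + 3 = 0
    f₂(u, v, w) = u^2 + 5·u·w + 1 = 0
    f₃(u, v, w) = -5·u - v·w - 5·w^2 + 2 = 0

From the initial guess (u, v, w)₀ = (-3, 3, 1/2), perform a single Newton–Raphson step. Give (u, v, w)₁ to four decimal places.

At (-3, 3, 1/2): F = (3.0000, 2.5000, 14.2500).
Jacobian J = [[-3, -4·w - 1, -4·v], [2·u + 5·w, 0, 5·u], [-5, -w, -v - 10·w]].
At the point, J = [[-3.0000, -3.0000, -12.0000], [-3.5000, 0.0000, -15.0000], [-5.0000, -0.5000, -8.0000]] (det J = -139.5000).
Solving J·Δ = −F gives Δ = (4.1129, 0.0591, -0.7930).
Then the next iterate is (u, v, w)₁ = (1.1129, 3.0591, -0.2930).

(1.1129, 3.0591, -0.2930)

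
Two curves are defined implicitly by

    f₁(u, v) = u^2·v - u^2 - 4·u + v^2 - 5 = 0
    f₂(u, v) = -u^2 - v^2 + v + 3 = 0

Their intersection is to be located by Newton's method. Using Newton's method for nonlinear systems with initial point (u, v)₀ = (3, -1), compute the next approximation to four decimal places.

(-4.6667, -13.6667)

At (3, -1): F = (-34.0000, -8.0000).
Jacobian J = [[2·u·v - 2·u - 4, u^2 + 2·v], [-2·u, -2·v + 1]].
At the point, J = [[-16.0000, 7.0000], [-6.0000, 3.0000]] (det J = -6.0000).
Solving J·Δ = −F gives Δ = (-7.6667, -12.6667).
Then the next iterate is (u, v)₁ = (-4.6667, -13.6667).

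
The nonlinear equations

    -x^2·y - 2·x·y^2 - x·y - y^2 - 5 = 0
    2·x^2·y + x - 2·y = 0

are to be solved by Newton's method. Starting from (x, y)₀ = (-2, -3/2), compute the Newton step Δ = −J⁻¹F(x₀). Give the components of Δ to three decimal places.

At (-2, -3/2): F = (4.750, -11.000).
Jacobian J = [[-2·x·y - 2·y^2 - y, -x^2 - 4·x·y - x - 2·y], [4·x·y + 1, 2·x^2 - 2]].
At the point, J = [[-9.000, -11.000], [13.000, 6.000]] (det J = 89.000).
Solving J·Δ = −F gives Δ = (1.039, -0.419).

(1.039, -0.419)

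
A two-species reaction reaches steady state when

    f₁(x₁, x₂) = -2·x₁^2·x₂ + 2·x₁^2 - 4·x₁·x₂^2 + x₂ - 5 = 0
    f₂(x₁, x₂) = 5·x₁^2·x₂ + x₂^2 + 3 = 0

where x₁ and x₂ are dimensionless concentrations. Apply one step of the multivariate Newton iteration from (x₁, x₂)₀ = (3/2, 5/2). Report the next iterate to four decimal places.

(0.8004, 1.8146)

At (3/2, 5/2): F = (-46.7500, 37.3750).
Jacobian J = [[-4·x₁·x₂ + 4·x₁ - 4·x₂^2, -2·x₁^2 - 8·x₁·x₂ + 1], [10·x₁·x₂, 5·x₁^2 + 2·x₂]].
At the point, J = [[-34.0000, -33.5000], [37.5000, 16.2500]] (det J = 703.7500).
Solving J·Δ = −F gives Δ = (-0.6996, -0.6854).
Then the next iterate is (x₁, x₂)₁ = (0.8004, 1.8146).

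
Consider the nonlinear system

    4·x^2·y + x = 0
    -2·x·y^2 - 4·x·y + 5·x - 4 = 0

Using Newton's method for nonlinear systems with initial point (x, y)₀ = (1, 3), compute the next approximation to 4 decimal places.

At (1, 3): F = (13.0000, -29.0000).
Jacobian J = [[8·x·y + 1, 4·x^2], [-2·y^2 - 4·y + 5, -4·x·y - 4·x]].
At the point, J = [[25.0000, 4.0000], [-25.0000, -16.0000]] (det J = -300.0000).
Solving J·Δ = −F gives Δ = (-0.3067, -1.3333).
Then the next iterate is (x, y)₁ = (0.6933, 1.6667).

(0.6933, 1.6667)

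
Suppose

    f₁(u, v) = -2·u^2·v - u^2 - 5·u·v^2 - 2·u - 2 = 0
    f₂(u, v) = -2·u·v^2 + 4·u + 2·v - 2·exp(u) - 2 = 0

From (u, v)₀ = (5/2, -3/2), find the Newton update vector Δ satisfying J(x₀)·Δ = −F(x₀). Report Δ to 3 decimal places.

At (5/2, -3/2): F = (-22.625, -30.61499).
Jacobian J = [[-4·u·v - 2·u - 5·v^2 - 2, -2·u^2 - 10·u·v], [-2·v^2 - 2·exp(u) + 4, -4·u·v + 2]].
At the point, J = [[-3.250, 25.000], [-24.86499, 17.000]] (det J = 566.37470).
Solving J·Δ = −F gives Δ = (-0.672, 0.818).

(-0.672, 0.818)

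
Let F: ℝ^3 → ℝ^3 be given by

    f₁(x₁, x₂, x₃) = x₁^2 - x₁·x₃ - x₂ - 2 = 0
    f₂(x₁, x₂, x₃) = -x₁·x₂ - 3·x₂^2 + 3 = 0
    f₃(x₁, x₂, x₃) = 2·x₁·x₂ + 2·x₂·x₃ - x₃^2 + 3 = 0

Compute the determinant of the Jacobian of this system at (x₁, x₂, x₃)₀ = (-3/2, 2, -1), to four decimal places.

192.0000

J = [[2·x₁ - x₃, -1, -x₁], [-x₂, -x₁ - 6·x₂, 0], [2·x₂, 2·x₁ + 2·x₃, 2·x₂ - 2·x₃]].
At the point, J = [[-2.0000, -1.0000, 1.5000], [-2.0000, -10.5000, 0.0000], [4.0000, -5.0000, 6.0000]].
det J = 192.0000.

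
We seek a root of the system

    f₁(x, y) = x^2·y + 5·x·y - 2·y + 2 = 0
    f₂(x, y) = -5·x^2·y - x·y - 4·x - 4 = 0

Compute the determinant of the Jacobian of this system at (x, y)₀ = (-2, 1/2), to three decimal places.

35.000

J = [[2·x·y + 5·y, x^2 + 5·x - 2], [-10·x·y - y - 4, -5·x^2 - x]].
At the point, J = [[0.500, -8.000], [5.500, -18.000]].
det J = 35.000.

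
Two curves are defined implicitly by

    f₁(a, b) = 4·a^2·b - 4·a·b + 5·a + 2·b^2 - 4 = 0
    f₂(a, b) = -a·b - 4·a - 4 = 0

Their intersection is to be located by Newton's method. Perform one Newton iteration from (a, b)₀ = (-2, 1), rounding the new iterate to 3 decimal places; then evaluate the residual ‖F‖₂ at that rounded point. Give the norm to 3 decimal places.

1.772

At (-2, 1): F = (12.000, 6.000).
Jacobian J = [[8·a·b - 4·b + 5, 4·a^2 - 4·a + 4·b], [-b - 4, -a]].
At the point, J = [[-15.000, 28.000], [-5.000, 2.000]] (det J = 110.000).
Solving J·Δ = −F gives Δ = (1.309, 0.273).
Then the next iterate is (a, b)₁ = (-0.691, 1.273).
Re-evaluating at (-0.691, 1.273): F = (1.73596, -0.35636), so ‖F‖₂ = 1.772.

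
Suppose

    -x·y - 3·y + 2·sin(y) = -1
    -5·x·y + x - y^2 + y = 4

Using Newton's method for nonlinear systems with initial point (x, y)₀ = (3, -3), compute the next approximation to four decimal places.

(1.9813, -1.0374)

At (3, -3): F = (18.717760, 32.0000).
Jacobian J = [[-y, -x + 2·cos(y) - 3], [-5·y + 1, -5·x - 2·y + 1]].
At the point, J = [[3.0000, -7.979985], [16.0000, -8.0000]] (det J = 103.679760).
Solving J·Δ = −F gives Δ = (-1.0187, 1.9626).
Then the next iterate is (x, y)₁ = (1.9813, -1.0374).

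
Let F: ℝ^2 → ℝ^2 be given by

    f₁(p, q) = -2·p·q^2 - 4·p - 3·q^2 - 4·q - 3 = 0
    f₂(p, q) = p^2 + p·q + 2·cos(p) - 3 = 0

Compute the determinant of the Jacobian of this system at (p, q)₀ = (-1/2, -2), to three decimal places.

14.165

J = [[-2·q^2 - 4, -4·p·q - 6·q - 4], [2·p + q - 2·sin(p), p]].
At the point, J = [[-12.000, 4.000], [-2.04115, -0.500]].
det J = 14.165.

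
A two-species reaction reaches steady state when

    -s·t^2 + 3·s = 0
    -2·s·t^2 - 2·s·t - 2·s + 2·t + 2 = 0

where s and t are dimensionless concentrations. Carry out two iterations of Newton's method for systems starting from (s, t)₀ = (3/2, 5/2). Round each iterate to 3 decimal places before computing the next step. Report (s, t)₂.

(0.492, 1.848)

At (3/2, 5/2): F = (-4.875, -22.250).
Jacobian J = [[-t^2 + 3, -2·s·t], [-2·t^2 - 2·t - 2, -4·s·t - 2·s + 2]].
At the point, J = [[-3.250, -7.500], [-19.500, -16.000]] (det J = -94.250).
Solving J·Δ = −F gives Δ = (-0.943, -0.241).
Then the next iterate is (s, t)₁ = (0.557, 2.259).
Round to (0.557, 2.259) and repeat: F = (-1.17142, -2.79736), J = [[-2.10308, -2.51653], [-16.72416, -4.14705]].
Δ = (-0.065, -0.411), so (s, t)₂ = (0.492, 1.848).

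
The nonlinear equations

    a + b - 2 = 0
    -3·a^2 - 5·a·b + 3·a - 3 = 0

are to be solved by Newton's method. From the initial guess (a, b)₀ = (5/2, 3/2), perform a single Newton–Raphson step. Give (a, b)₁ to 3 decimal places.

(1.357, 0.643)

At (5/2, 3/2): F = (2.000, -33.000).
Jacobian J = [[1, 1], [-6·a - 5·b + 3, -5·a]].
At the point, J = [[1.000, 1.000], [-19.500, -12.500]] (det J = 7.000).
Solving J·Δ = −F gives Δ = (-1.143, -0.857).
Then the next iterate is (a, b)₁ = (1.357, 0.643).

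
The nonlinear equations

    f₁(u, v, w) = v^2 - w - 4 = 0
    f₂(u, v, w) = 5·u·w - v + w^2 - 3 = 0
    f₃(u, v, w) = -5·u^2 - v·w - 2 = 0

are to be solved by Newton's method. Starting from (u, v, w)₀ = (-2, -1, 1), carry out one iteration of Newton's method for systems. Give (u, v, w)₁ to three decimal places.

(-1.010, -2.730, 0.460)

At (-2, -1, 1): F = (-4.000, -11.000, -21.000).
Jacobian J = [[0, 2·v, -1], [5·w, -1, 5·u + 2·w], [-10·u, -w, -v]].
At the point, J = [[0.000, -2.000, -1.000], [5.000, -1.000, -8.000], [20.000, -1.000, 1.000]] (det J = 315.000).
Solving J·Δ = −F gives Δ = (0.990, -1.730, -0.540).
Then the next iterate is (u, v, w)₁ = (-1.010, -2.730, 0.460).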